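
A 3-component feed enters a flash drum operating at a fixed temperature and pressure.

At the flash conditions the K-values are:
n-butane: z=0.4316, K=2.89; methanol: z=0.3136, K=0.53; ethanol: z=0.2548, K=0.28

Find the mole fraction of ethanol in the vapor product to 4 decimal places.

Material balance + equilibrium reduce to Σ zᵢ(Kᵢ−1)/(1+β(Kᵢ−1)) = 0.
g(0) = ΣzᵢKᵢ − 1 = 0.4849 and g(1) = 1 − Σzᵢ/Kᵢ = -0.6510, so a root lies in (0, 1).
Newton iteration, β⁰ = 0.5:
  β = 0.5000: g = -0.05992, g' = -0.8484 → β = 0.4294
  β = 0.4294: g = 0.00010, g' = -0.8553 → β = 0.4295
Converged at β = 0.4295.
Compositions from xᵢ = zᵢ/(1+β(Kᵢ−1)), yᵢ = Kᵢxᵢ:
  n-butane: x = 0.2382, y = 0.6885
  methanol: x = 0.3929, y = 0.2082
  ethanol: x = 0.3689, y = 0.1033

y_ethanol = 0.1033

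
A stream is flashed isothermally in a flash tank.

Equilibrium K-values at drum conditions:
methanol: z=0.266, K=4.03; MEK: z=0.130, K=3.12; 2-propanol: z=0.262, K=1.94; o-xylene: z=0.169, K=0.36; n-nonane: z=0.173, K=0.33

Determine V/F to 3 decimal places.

V/F = 0.807

Material balance + equilibrium reduce to Σ zᵢ(Kᵢ−1)/(1+V/F(Kᵢ−1)) = 0.
Feasibility: ΣzᵢKᵢ = 2.104, Σzᵢ/Kᵢ = 1.236 — both > 1, two phases present.
Newton–Raphson from V/F = 0.5:
  V/F = 0.500: g = 0.2884, g' = -0.956 → V/F = 0.802
  V/F = 0.802: g = 0.0051, g' = -1.018 → V/F = 0.807
Converged at V/F = 0.807.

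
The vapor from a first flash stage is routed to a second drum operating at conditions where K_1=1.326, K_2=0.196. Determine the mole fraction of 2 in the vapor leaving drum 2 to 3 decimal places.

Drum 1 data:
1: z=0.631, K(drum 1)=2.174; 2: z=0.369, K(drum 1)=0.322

Drum 1:
Rachford–Rice: g(ψ₁) = Σ zᵢ(Kᵢ−1)/(1+ψ₁(Kᵢ−1)) = 0.
Feasibility: ΣzᵢKᵢ = 1.491, Σzᵢ/Kᵢ = 1.436 — both > 1, two phases present.
Newton iteration, ψ₁⁰ = 0.5:
  ψ₁ = 0.500: g = 0.0883, g' = -0.734 → ψ₁ = 0.620
  ψ₁ = 0.620: g = -0.0032, g' = -0.796 → ψ₁ = 0.616
Converged at ψ₁ = 0.616.
Drum-1 compositions:
  1: x = 0.366, y = 0.796
  2: x = 0.634, y = 0.204
Drum-2 feed = drum-1 vapor: z₂ = (0.7959, 0.2041).
Drum 2:
Let ψ₂ = V/F and solve Σ zᵢ(Kᵢ−1)/(1+ψ₂(Kᵢ−1)) = 0.
Check two-phase: ΣzᵢKᵢ = 1.095 > 1 and Σzᵢ/Kᵢ = 1.642 > 1, so g(0) = 0.095 > 0 and g(1) = -0.642 < 0.
Iterate (Newton) starting at ψ₂ = 0.5:
  ψ₂ = 0.500: g = -0.0513, g' = -0.432 → ψ₂ = 0.381
  ψ₂ = 0.381: g = -0.0058, g' = -0.341 → ψ₂ = 0.364
Converged at ψ₂ = 0.364.
  1: x = 0.712, y = 0.943
  2: x = 0.288, y = 0.057

y_2 (drum 2) = 0.057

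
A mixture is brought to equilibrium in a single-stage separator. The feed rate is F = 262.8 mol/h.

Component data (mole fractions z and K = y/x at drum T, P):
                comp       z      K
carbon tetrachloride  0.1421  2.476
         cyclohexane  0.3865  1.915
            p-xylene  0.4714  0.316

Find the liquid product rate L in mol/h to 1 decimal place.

L = 177.5 mol/h

Rachford–Rice: g(V/F) = Σ zᵢ(Kᵢ−1)/(1+V/F(Kᵢ−1)) = 0.
Feasibility: ΣzᵢKᵢ = 1.2409, Σzᵢ/Kᵢ = 1.7510 — both > 1, two phases present.
Newton iteration, V/F⁰ = 0.5:
  V/F = 0.5000: g = -0.12671, g' = -0.7642 → V/F = 0.3342
  V/F = 0.3342: g = -0.00670, g' = -0.6992 → V/F = 0.3246
Converged at V/F = 0.3246.
Then V = V/F·F = 0.3246·262.8 = 85.3 mol/h and L = F − V = 177.5 mol/h.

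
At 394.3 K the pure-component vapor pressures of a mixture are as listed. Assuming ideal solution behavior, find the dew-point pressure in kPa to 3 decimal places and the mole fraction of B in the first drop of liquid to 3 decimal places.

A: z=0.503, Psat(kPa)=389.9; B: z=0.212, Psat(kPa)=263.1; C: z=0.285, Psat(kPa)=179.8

At the dew point ψ → 1, so Σzᵢ/Kᵢ = 1 with Kᵢ = Pᵢˢᵃᵗ/P ⇒ 1/P = Σzᵢ/Pᵢˢᵃᵗ.
1/P = 0.503/389.9 + 0.212/263.1 + 0.285/179.8 = 0.003681 ⇒ P = 271.669 kPa
xᵢ = zᵢP/Pᵢˢᵃᵗ ⇒ x_B = 0.212·271.669/263.1 = 0.219

Pdew = 271.669 kPa, x_B = 0.219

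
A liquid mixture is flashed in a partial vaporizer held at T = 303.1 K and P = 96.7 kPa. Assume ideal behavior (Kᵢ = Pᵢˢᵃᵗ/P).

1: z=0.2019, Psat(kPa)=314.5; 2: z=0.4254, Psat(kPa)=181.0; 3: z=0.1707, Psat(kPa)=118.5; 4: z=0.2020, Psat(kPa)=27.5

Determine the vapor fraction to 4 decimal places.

Raoult's law: Kᵢ = Pᵢˢᵃᵗ/P = Pᵢˢᵃᵗ/96.7.
  K_1 = 314.5/96.7 = 3.252327, K_2 = 181.0/96.7 = 1.871768, K_3 = 118.5/96.7 = 1.225440, K_4 = 27.5/96.7 = 0.284385
Let ψ = V/F and solve Σ zᵢ(Kᵢ−1)/(1+ψ(Kᵢ−1)) = 0.
g(0) = ΣzᵢKᵢ − 1 = 0.7195 and g(1) = 1 − Σzᵢ/Kᵢ = -0.1390, so a root lies in (0, 1).
Newton–Raphson from ψ = 0.4:
  ψ = 0.4000: g = 0.34696, g' = -0.6715 → ψ = 0.9167
  ψ = 0.9167: g = -0.03380, g' = -1.0890 → ψ = 0.8856
  ψ = 0.8856: g = -0.00152, g' = -0.9945 → ψ = 0.8841
Converged at ψ = 0.8841.

ψ = 0.8841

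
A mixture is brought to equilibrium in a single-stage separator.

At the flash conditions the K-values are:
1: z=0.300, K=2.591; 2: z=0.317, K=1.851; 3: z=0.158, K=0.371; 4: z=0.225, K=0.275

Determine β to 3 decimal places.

Let β = V/F and solve Σ zᵢ(Kᵢ−1)/(1+β(Kᵢ−1)) = 0.
Check two-phase: ΣzᵢKᵢ = 1.485 > 1 and Σzᵢ/Kᵢ = 1.531 > 1, so g(0) = 0.485 > 0 and g(1) = -0.531 < 0.
Iterate (Newton) starting at β = 0.5:
  β = 0.500: g = 0.0542, g' = -0.773 → β = 0.570
  β = 0.570: g = -0.0011, g' = -0.808 → β = 0.569
Converged at β = 0.569.

β = 0.569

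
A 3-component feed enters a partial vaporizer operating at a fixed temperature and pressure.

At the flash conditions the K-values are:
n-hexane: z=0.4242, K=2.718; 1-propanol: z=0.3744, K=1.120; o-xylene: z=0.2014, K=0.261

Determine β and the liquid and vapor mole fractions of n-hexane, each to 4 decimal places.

Let β = V/F and solve Σ zᵢ(Kᵢ−1)/(1+β(Kᵢ−1)) = 0.
g(0) = ΣzᵢKᵢ − 1 = 0.6249 and g(1) = 1 − Σzᵢ/Kᵢ = -0.2620, so a root lies in (0, 1).
Newton iteration, β⁰ = 0.5:
  β = 0.5000: g = 0.19835, g' = -0.6438 → β = 0.8081
  β = 0.8081: g = -0.02340, g' = -0.9019 → β = 0.7822
  β = 0.7822: g = -0.00069, g' = -0.8501 → β = 0.7814
Converged at β = 0.7814.
Compositions from xᵢ = zᵢ/(1+β(Kᵢ−1)), yᵢ = Kᵢxᵢ:
  n-hexane: x = 0.1811, y = 0.4922
  1-propanol: x = 0.3423, y = 0.3834
  o-xylene: x = 0.4766, y = 0.1244

β = 0.7814, x_n-hexane = 0.1811, y_n-hexane = 0.4922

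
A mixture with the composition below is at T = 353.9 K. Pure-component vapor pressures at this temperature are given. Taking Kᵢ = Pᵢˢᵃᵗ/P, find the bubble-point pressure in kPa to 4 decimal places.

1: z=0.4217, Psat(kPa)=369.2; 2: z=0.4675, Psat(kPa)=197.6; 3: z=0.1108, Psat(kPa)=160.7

Pbub = 265.8752 kPa

At the bubble point ψ → 0, so ΣzᵢKᵢ = 1 with Kᵢ = Pᵢˢᵃᵗ/P ⇒ P = ΣzᵢPᵢˢᵃᵗ.
P = 0.4217·369.2 + 0.4675·197.6 + 0.1108·160.7 = 265.8752 kPa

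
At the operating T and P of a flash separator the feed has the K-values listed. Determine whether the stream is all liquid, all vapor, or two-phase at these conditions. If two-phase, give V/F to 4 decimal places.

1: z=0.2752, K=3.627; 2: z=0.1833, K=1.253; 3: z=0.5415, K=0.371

two-phase, V/F = 0.3303

ΣzᵢKᵢ = 1.4287; Σzᵢ/Kᵢ = 1.6817.
Both exceed 1, so a two-phase solution exists.
Material balance + equilibrium reduce to Σ zᵢ(Kᵢ−1)/(1+ψ(Kᵢ−1)) = 0.
Iterate (Newton) starting at ψ = 0.69:
  ψ = 0.6900: g = -0.30526, g' = -0.9174 → ψ = 0.3572
  ψ = 0.3572: g = -0.02384, g' = -0.8717 → ψ = 0.3299
  ψ = 0.3299: g = 0.00032, g' = -0.8962 → ψ = 0.3303
Converged at ψ = 0.3303.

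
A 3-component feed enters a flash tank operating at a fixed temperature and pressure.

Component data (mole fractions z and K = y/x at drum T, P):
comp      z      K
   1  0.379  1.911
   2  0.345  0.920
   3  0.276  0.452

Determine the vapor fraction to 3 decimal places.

ψ = 0.500

Newton iteration, ψ⁰ = 0.5:
  ψ = 0.500: g = 0.0001, g' = -0.308 → ψ = 0.500
Converged at ψ = 0.500.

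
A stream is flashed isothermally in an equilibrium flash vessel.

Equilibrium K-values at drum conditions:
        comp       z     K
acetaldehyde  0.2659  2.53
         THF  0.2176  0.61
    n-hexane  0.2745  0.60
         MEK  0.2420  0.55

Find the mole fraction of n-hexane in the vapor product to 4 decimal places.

Let β = V/F and solve Σ zᵢ(Kᵢ−1)/(1+β(Kᵢ−1)) = 0.
g(0) = ΣzᵢKᵢ − 1 = 0.1033 and g(1) = 1 − Σzᵢ/Kᵢ = -0.3593, so a root lies in (0, 1).
Iterate (Newton) starting at β = 0.5:
  β = 0.5000: g = -0.15269, g' = -0.4011 → β = 0.1193
  β = 0.1193: g = 0.02464, g' = -0.5847 → β = 0.1615
  β = 0.1615: g = 0.00086, g' = -0.5451 → β = 0.1630
Converged at β = 0.1630.
Compositions from xᵢ = zᵢ/(1+β(Kᵢ−1)), yᵢ = Kᵢxᵢ:
  acetaldehyde: x = 0.2128, y = 0.5384
  THF: x = 0.2324, y = 0.1417
  n-hexane: x = 0.2936, y = 0.1762
  MEK: x = 0.2612, y = 0.1436

y_n-hexane = 0.1762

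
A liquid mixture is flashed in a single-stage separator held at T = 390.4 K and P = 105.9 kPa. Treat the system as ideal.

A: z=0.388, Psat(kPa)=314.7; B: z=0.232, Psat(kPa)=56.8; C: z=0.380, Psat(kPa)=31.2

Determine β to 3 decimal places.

β = 0.316

Raoult's law: Kᵢ = Pᵢˢᵃᵗ/P = Pᵢˢᵃᵗ/105.9.
  K_A = 314.7/105.9 = 2.97167, K_B = 56.8/105.9 = 0.53636, K_C = 31.2/105.9 = 0.29462
Rachford–Rice: g(β) = Σ zᵢ(Kᵢ−1)/(1+β(Kᵢ−1)) = 0.
Feasibility: ΣzᵢKᵢ = 1.389, Σzᵢ/Kᵢ = 1.853 — both > 1, two phases present.
Newton–Raphson from β = 0.5:
  β = 0.500: g = -0.1689, g' = -0.918 → β = 0.316
Converged at β = 0.316.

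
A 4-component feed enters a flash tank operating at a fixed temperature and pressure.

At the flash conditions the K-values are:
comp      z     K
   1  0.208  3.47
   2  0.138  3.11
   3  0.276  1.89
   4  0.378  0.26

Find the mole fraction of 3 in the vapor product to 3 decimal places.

Material balance + equilibrium reduce to Σ zᵢ(Kᵢ−1)/(1+β(Kᵢ−1)) = 0.
Feasibility: ΣzᵢKᵢ = 1.771, Σzᵢ/Kᵢ = 1.704 — both > 1, two phases present.
Newton iteration, β⁰ = 0.36:
  β = 0.360: g = 0.2422, g' = -1.064 → β = 0.588
  β = 0.588: g = 0.0060, g' = -1.076 → β = 0.593
Converged at β = 0.593.
Compositions from xᵢ = zᵢ/(1+β(Kᵢ−1)), yᵢ = Kᵢxᵢ:
  1: x = 0.084, y = 0.293
  2: x = 0.061, y = 0.191
  3: x = 0.181, y = 0.341
  4: x = 0.674, y = 0.175

y_3 = 0.341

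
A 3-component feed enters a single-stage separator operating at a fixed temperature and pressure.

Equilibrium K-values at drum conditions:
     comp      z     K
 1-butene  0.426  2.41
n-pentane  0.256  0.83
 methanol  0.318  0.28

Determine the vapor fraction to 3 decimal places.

ψ = 0.423

Let ψ = V/F and solve Σ zᵢ(Kᵢ−1)/(1+ψ(Kᵢ−1)) = 0.
g(0) = ΣzᵢKᵢ − 1 = 0.328 and g(1) = 1 − Σzᵢ/Kᵢ = -0.621, so a root lies in (0, 1).
Iterate (Newton) starting at ψ = 0.58:
  ψ = 0.580: g = -0.1110, g' = -0.751 → ψ = 0.432
  ψ = 0.432: g = -0.0062, g' = -0.683 → ψ = 0.423
Converged at ψ = 0.423.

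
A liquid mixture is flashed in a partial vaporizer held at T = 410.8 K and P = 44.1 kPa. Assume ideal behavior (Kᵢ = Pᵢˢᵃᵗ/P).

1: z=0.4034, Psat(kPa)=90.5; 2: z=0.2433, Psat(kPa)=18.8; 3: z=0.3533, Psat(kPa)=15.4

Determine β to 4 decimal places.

Raoult's law: Kᵢ = Pᵢˢᵃᵗ/P = Pᵢˢᵃᵗ/44.1.
  K_1 = 90.5/44.1 = 2.052154, K_2 = 18.8/44.1 = 0.426304, K_3 = 15.4/44.1 = 0.349206
Material balance + equilibrium reduce to Σ zᵢ(Kᵢ−1)/(1+β(Kᵢ−1)) = 0.
g(0) = ΣzᵢKᵢ − 1 = 0.0549 and g(1) = 1 − Σzᵢ/Kᵢ = -0.7790, so a root lies in (0, 1).
Newton–Raphson from β = 0.61:
  β = 0.6100: g = -0.33750, g' = -0.7667 → β = 0.1698
  β = 0.1698: g = -0.05303, g' = -0.6089 → β = 0.0827
  β = 0.0827: g = 0.00092, g' = -0.6333 → β = 0.0842
Converged at β = 0.0842.

β = 0.0842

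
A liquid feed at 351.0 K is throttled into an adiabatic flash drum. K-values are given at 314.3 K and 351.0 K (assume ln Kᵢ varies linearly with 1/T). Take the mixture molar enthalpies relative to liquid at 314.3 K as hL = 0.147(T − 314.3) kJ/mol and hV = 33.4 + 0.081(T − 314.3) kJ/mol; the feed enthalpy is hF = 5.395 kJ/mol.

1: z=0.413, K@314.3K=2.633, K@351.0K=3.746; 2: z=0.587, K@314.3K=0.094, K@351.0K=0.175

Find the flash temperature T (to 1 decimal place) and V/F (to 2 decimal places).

T = 320.3 K, V/F = 0.14

Adiabatic flash: solve Rachford–Rice at each trial T, then check hF = ψ·hV(T) + (1−ψ)·hL(T).
  T = 314.3 K: K = (2.633, 0.094), RR gives ψ = 0.096, H_out = 3.219 kJ/mol
  T = 351.0 K: K = (3.746, 0.175), RR gives ψ = 0.287, H_out = 14.281 kJ/mol
  T = 332.6 K: K = (3.170, 0.130), RR gives ψ = 0.204, H_out = 9.269 kJ/mol
  T = 323.5 K: K = (2.898, 0.111), RR gives ψ = 0.155, H_out = 6.450 kJ/mol
  T = 318.9 K: K = (2.764, 0.102), RR gives ψ = 0.127, H_out = 4.893 kJ/mol
  T = 321.2 K: K = (2.831, 0.107), RR gives ψ = 0.142, H_out = 5.684 kJ/mol
  T = 320.0 K: K = (2.796, 0.104), RR gives ψ = 0.134, H_out = 5.275 kJ/mol
  T = 320.6 K: K = (2.813, 0.106), RR gives ψ = 0.138, H_out = 5.481 kJ/mol
Linear interpolation between T = 320.0 (H_out = 5.275) and T = 320.6 (H_out = 5.481) on hF = 5.395 gives T ≈ 320.3 K, at which ψ = 0.14.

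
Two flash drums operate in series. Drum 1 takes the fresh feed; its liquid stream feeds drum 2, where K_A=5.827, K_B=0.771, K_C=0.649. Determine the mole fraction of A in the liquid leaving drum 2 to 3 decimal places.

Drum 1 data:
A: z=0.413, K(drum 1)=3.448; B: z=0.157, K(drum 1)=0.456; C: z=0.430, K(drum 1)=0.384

Drum 1:
Newton–Raphson from ψ₁ = 0.5:
  ψ₁ = 0.500: g = -0.0455, g' = -0.929 → ψ₁ = 0.451
  ψ₁ = 0.451: g = 0.0005, g' = -0.953 → ψ₁ = 0.452
Converged at ψ₁ = 0.452.
Drum-1 compositions:
  A: x = 0.196, y = 0.676
  B: x = 0.208, y = 0.095
  C: x = 0.596, y = 0.229
Drum-2 feed = drum-1 liquid: z₂ = (0.1962, 0.2081, 0.5957).
Drum 2:
Newton–Raphson from ψ₂ = 0.5:
  ψ₂ = 0.500: g = -0.0300, g' = -0.514 → ψ₂ = 0.442
  ψ₂ = 0.442: g = 0.0019, g' = -0.582 → ψ₂ = 0.445
Converged at ψ₂ = 0.445.
  A: x = 0.062, y = 0.363
  B: x = 0.232, y = 0.179
  C: x = 0.706, y = 0.458

x_A (drum 2) = 0.062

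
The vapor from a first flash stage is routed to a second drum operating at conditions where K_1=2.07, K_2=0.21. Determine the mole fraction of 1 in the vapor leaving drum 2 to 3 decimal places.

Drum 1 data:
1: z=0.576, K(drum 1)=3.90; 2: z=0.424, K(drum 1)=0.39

y_1 (drum 2) = 0.879

Drum 1:
Let ψ₁ = V/F and solve Σ zᵢ(Kᵢ−1)/(1+ψ₁(Kᵢ−1)) = 0.
Check two-phase: ΣzᵢKᵢ = 2.412 > 1 and Σzᵢ/Kᵢ = 1.235 > 1, so g(0) = 1.412 > 0 and g(1) = -0.235 < 0.
Binary case is linear: z₁(K₁−1)(1+ψ₁(K₂−1)) + z₂(K₂−1)(1+ψ₁(K₁−1)) = 0
⇒ ψ₁ = [z₁(K₁−1)+z₂(K₂−1)] / [−(K₁−1)(K₂−1)] = 1.4118/1.7690 = 0.798
Drum-1 compositions:
  1: x = 0.174, y = 0.678
  2: x = 0.826, y = 0.322
Drum-2 feed = drum-1 vapor: z₂ = (0.6778, 0.3222).
Drum 2:
Newton–Raphson from ψ₂ = 0.65:
  ψ₂ = 0.650: g = -0.0955, g' = -1.120 → ψ₂ = 0.565
  ψ₂ = 0.565: g = -0.0075, g' = -0.957 → ψ₂ = 0.557
Converged at ψ₂ = 0.557.
  1: x = 0.425, y = 0.879
  2: x = 0.575, y = 0.121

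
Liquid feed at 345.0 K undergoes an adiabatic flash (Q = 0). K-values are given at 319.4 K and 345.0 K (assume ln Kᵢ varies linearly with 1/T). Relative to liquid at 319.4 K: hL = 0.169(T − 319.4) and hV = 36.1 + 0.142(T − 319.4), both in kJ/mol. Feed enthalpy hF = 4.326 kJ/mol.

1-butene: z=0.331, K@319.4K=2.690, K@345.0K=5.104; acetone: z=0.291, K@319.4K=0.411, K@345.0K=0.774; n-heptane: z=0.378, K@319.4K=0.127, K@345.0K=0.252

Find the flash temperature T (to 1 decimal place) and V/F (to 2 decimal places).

T = 322.5 K, V/F = 0.11

Adiabatic flash: solve Rachford–Rice at each trial T, then check hF = ψ·hV(T) + (1−ψ)·hL(T).
  T = 319.4 K: K = (2.690, 0.411, 0.127), RR gives ψ = 0.045, H_out = 1.633 kJ/mol
  T = 345.0 K: K = (5.104, 0.774, 0.252), RR gives ψ = 0.431, H_out = 19.602 kJ/mol
  T = 332.2 K: K = (3.751, 0.571, 0.181), RR gives ψ = 0.258, H_out = 11.384 kJ/mol
  T = 325.8 K: K = (3.187, 0.486, 0.152), RR gives ψ = 0.162, H_out = 6.899 kJ/mol
  T = 322.6 K: K = (2.930, 0.447, 0.139), RR gives ψ = 0.107, H_out = 4.401 kJ/mol
  T = 321.0 K: K = (2.808, 0.429, 0.133), RR gives ψ = 0.077, H_out = 3.057 kJ/mol
Linear interpolation between T = 321.0 (H_out = 3.057) and T = 322.6 (H_out = 4.401) on hF = 4.326 gives T ≈ 322.5 K, at which ψ = 0.11.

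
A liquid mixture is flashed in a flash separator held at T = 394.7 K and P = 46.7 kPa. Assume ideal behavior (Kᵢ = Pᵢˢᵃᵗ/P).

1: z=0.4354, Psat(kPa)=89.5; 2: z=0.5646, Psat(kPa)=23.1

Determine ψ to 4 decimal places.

Raoult's law: Kᵢ = Pᵢˢᵃᵗ/P = Pᵢˢᵃᵗ/46.7.
  K_1 = 89.5/46.7 = 1.916488, K_2 = 23.1/46.7 = 0.494647
Rachford–Rice: g(ψ) = Σ zᵢ(Kᵢ−1)/(1+ψ(Kᵢ−1)) = 0.
g(0) = ΣzᵢKᵢ − 1 = 0.1137 and g(1) = 1 − Σzᵢ/Kᵢ = -0.3686, so a root lies in (0, 1).
Iterate (Newton) starting at ψ = 0.5:
  ψ = 0.5000: g = -0.10815, g' = -0.4302 → ψ = 0.2486
  ψ = 0.2486: g = -0.00132, g' = -0.4312 → ψ = 0.2455
Converged at ψ = 0.2455.

ψ = 0.2455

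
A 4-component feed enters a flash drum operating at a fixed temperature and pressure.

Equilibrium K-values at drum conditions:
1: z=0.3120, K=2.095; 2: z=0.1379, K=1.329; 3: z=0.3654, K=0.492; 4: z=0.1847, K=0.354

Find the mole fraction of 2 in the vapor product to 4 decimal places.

Material balance + equilibrium reduce to Σ zᵢ(Kᵢ−1)/(1+ψ(Kᵢ−1)) = 0.
g(0) = ΣzᵢKᵢ − 1 = 0.0821 and g(1) = 1 − Σzᵢ/Kᵢ = -0.5171, so a root lies in (0, 1).
Newton iteration, ψ⁰ = 0.5:
  ψ = 0.5000: g = -0.16534, g' = -0.5048 → ψ = 0.1725
  ψ = 0.1725: g = -0.00743, g' = -0.4889 → ψ = 0.1573
Converged at ψ = 0.1573.
Compositions from xᵢ = zᵢ/(1+ψ(Kᵢ−1)), yᵢ = Kᵢxᵢ:
  1: x = 0.2661, y = 0.5576
  2: x = 0.1311, y = 0.1742
  3: x = 0.3971, y = 0.1954
  4: x = 0.2056, y = 0.0728

y_2 = 0.1742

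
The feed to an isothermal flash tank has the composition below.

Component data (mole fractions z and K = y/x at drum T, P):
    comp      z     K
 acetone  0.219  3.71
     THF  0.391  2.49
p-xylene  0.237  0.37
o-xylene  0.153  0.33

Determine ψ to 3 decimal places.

ψ = 0.731

Newton–Raphson from ψ = 0.54:
  ψ = 0.540: g = 0.1768, g' = -0.916 → ψ = 0.733
  ψ = 0.733: g = -0.0017, g' = -0.969 → ψ = 0.731
Converged at ψ = 0.731.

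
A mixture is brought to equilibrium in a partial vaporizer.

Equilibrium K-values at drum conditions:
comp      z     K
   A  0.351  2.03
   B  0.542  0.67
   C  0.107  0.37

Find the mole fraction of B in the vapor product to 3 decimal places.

Newton–Raphson from V/F = 0.5:
  V/F = 0.500: g = -0.0740, g' = -0.337 → V/F = 0.281
  V/F = 0.281: g = 0.0014, g' = -0.358 → V/F = 0.285
Converged at V/F = 0.285.
Compositions from xᵢ = zᵢ/(1+V/F(Kᵢ−1)), yᵢ = Kᵢxᵢ:
  A: x = 0.271, y = 0.551
  B: x = 0.598, y = 0.401
  C: x = 0.130, y = 0.048

y_B = 0.401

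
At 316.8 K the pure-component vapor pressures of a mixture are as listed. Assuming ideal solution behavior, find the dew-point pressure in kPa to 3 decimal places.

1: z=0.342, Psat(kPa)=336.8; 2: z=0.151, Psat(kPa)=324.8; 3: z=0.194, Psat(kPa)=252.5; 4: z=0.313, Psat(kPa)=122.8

Pdew = 208.441 kPa

At the dew point ψ → 1, so Σzᵢ/Kᵢ = 1 with Kᵢ = Pᵢˢᵃᵗ/P ⇒ 1/P = Σzᵢ/Pᵢˢᵃᵗ.
1/P = 0.342/336.8 + 0.151/324.8 + 0.194/252.5 + 0.313/122.8 = 0.004798 ⇒ P = 208.441 kPa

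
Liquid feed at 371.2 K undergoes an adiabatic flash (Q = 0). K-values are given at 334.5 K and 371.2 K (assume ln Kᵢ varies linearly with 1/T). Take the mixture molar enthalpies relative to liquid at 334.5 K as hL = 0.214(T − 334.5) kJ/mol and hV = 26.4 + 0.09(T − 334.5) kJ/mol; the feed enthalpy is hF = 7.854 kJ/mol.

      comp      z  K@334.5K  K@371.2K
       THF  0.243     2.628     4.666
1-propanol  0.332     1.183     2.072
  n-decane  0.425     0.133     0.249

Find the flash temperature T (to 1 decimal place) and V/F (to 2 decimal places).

Adiabatic flash: solve Rachford–Rice at each trial T, then check hF = ψ·hV(T) + (1−ψ)·hL(T).
  T = 334.5 K: K = (2.628, 1.183, 0.133), RR gives ψ = 0.096, H_out = 2.532 kJ/mol
  T = 371.2 K: K = (4.666, 2.072, 0.249), RR gives ψ = 0.530, H_out = 19.424 kJ/mol
  T = 352.9 K: K = (3.557, 1.590, 0.185), RR gives ψ = 0.355, H_out = 12.508 kJ/mol
  T = 343.7 K: K = (3.070, 1.377, 0.158), RR gives ψ = 0.242, H_out = 8.084 kJ/mol
  T = 339.1 K: K = (2.843, 1.278, 0.145), RR gives ψ = 0.174, H_out = 5.483 kJ/mol
  T = 341.4 K: K = (2.955, 1.327, 0.151), RR gives ψ = 0.209, H_out = 6.822 kJ/mol
Linear interpolation between T = 341.4 (H_out = 6.822) and T = 343.7 (H_out = 8.084) on hF = 7.854 gives T ≈ 343.3 K, at which ψ = 0.24.

T = 343.3 K, V/F = 0.24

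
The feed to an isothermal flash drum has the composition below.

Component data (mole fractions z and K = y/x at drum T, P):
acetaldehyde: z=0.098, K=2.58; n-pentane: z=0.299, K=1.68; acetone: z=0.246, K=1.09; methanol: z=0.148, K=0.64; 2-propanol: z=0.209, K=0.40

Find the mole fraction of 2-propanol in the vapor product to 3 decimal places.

Material balance + equilibrium reduce to Σ zᵢ(Kᵢ−1)/(1+ψ(Kᵢ−1)) = 0.
Feasibility: ΣzᵢKᵢ = 1.202, Σzᵢ/Kᵢ = 1.195 — both > 1, two phases present.
Iterate (Newton) starting at ψ = 0.37:
  ψ = 0.370: g = 0.0589, g' = -0.337 → ψ = 0.545
Converged at ψ = 0.545.
Compositions from xᵢ = zᵢ/(1+ψ(Kᵢ−1)), yᵢ = Kᵢxᵢ:
  acetaldehyde: x = 0.053, y = 0.136
  n-pentane: x = 0.218, y = 0.366
  acetone: x = 0.234, y = 0.256
  methanol: x = 0.184, y = 0.118
  2-propanol: x = 0.311, y = 0.124

y_2-propanol = 0.124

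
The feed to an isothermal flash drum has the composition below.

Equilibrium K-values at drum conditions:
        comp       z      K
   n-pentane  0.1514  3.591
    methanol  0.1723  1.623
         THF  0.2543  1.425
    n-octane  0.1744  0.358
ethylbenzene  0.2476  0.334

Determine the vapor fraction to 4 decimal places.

ψ = 0.3931

Rachford–Rice: g(ψ) = Σ zᵢ(Kᵢ−1)/(1+ψ(Kᵢ−1)) = 0.
Feasibility: ΣzᵢKᵢ = 1.3308, Σzᵢ/Kᵢ = 1.5552 — both > 1, two phases present.
Newton iteration, ψ⁰ = 0.32:
  ψ = 0.3200: g = 0.04862, g' = -0.6771 → ψ = 0.3918
  ψ = 0.3918: g = 0.00087, g' = -0.6566 → ψ = 0.3931
Converged at ψ = 0.3931.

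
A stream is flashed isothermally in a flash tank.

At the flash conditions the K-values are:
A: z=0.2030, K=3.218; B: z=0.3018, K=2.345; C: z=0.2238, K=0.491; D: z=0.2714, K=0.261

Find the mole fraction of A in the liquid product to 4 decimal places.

Let β = V/F and solve Σ zᵢ(Kᵢ−1)/(1+β(Kᵢ−1)) = 0.
g(0) = ΣzᵢKᵢ − 1 = 0.5417 and g(1) = 1 − Σzᵢ/Kᵢ = -0.6874, so a root lies in (0, 1).
Iterate (Newton) starting at β = 0.5:
  β = 0.5000: g = -0.01471, g' = -0.8969 → β = 0.4836
Converged at β = 0.4836.
Compositions from xᵢ = zᵢ/(1+β(Kᵢ−1)), yᵢ = Kᵢxᵢ:
  A: x = 0.0979, y = 0.3152
  B: x = 0.1829, y = 0.4288
  C: x = 0.2969, y = 0.1458
  D: x = 0.4223, y = 0.1102

x_A = 0.0979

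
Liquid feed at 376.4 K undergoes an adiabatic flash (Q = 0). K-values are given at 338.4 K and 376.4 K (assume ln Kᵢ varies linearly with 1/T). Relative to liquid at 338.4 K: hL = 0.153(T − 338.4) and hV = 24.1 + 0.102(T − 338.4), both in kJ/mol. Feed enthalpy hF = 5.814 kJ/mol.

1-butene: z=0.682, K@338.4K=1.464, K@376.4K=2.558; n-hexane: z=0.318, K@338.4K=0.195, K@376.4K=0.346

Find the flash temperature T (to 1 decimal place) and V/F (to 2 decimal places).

T = 340.3 K, V/F = 0.23

Adiabatic flash: solve Rachford–Rice at each trial T, then check hF = ψ·hV(T) + (1−ψ)·hL(T).
  T = 338.4 K: K = (1.464, 0.195), RR gives ψ = 0.162, H_out = 3.901 kJ/mol
  T = 376.4 K: K = (2.558, 0.346), RR gives ψ = 0.839, H_out = 24.401 kJ/mol
  T = 357.4 K: K = (1.964, 0.264), RR gives ψ = 0.596, H_out = 16.704 kJ/mol
  T = 347.9 K: K = (1.703, 0.228), RR gives ψ = 0.430, H_out = 11.619 kJ/mol
  T = 343.1 K: K = (1.579, 0.211), RR gives ψ = 0.315, H_out = 8.237 kJ/mol
  T = 340.8 K: K = (1.522, 0.203), RR gives ψ = 0.247, H_out = 6.280 kJ/mol
Linear interpolation between T = 338.4 (H_out = 3.901) and T = 340.8 (H_out = 6.280) on hF = 5.814 gives T ≈ 340.3 K, at which ψ = 0.23.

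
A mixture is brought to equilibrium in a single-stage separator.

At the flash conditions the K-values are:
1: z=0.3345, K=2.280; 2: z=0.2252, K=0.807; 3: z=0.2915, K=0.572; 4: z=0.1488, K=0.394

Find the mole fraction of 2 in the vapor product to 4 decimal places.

Iterate (Newton) starting at ψ = 0.31:
  ψ = 0.3100: g = 0.00542, g' = -0.4442 → ψ = 0.3222
  ψ = 0.3222: g = 0.00002, g' = -0.4405 → ψ = 0.3223
Converged at ψ = 0.3223.
Compositions from xᵢ = zᵢ/(1+ψ(Kᵢ−1)), yᵢ = Kᵢxᵢ:
  1: x = 0.2368, y = 0.5399
  2: x = 0.2401, y = 0.1938
  3: x = 0.3381, y = 0.1934
  4: x = 0.1849, y = 0.0729

y_2 = 0.1938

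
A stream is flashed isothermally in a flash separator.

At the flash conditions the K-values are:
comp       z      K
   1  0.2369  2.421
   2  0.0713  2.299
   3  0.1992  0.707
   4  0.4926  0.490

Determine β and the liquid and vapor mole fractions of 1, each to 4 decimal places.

Rachford–Rice: g(β) = Σ zᵢ(Kᵢ−1)/(1+β(Kᵢ−1)) = 0.
Check two-phase: ΣzᵢKᵢ = 1.1197 > 1 and Σzᵢ/Kᵢ = 1.4159 > 1, so g(0) = 0.1197 > 0 and g(1) = -0.4159 < 0.
Newton iteration, β⁰ = 0.5:
  β = 0.5000: g = -0.15265, g' = -0.4620 → β = 0.1696
  β = 0.1696: g = 0.01071, g' = -0.5639 → β = 0.1886
  β = 0.1886: g = 0.00012, g' = -0.5511 → β = 0.1888
Converged at β = 0.1888.
Compositions from xᵢ = zᵢ/(1+β(Kᵢ−1)), yᵢ = Kᵢxᵢ:
  1: x = 0.1868, y = 0.4522
  2: x = 0.0573, y = 0.1316
  3: x = 0.2109, y = 0.1491
  4: x = 0.5451, y = 0.2671

β = 0.1888, x_1 = 0.1868, y_1 = 0.4522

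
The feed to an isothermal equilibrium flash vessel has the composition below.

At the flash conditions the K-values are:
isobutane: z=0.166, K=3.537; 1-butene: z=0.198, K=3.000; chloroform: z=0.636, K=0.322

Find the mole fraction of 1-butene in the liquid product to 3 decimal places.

Rachford–Rice: g(β) = Σ zᵢ(Kᵢ−1)/(1+β(Kᵢ−1)) = 0.
Feasibility: ΣzᵢKᵢ = 1.386, Σzᵢ/Kᵢ = 2.088 — both > 1, two phases present.
Iterate (Newton) starting at β = 0.5:
  β = 0.500: g = -0.2687, g' = -1.075 → β = 0.250
  β = 0.250: g = 0.0025, g' = -1.176 → β = 0.252
Converged at β = 0.252.
Compositions from xᵢ = zᵢ/(1+β(Kᵢ−1)), yᵢ = Kᵢxᵢ:
  isobutane: x = 0.101, y = 0.358
  1-butene: x = 0.132, y = 0.395
  chloroform: x = 0.767, y = 0.247

x_1-butene = 0.132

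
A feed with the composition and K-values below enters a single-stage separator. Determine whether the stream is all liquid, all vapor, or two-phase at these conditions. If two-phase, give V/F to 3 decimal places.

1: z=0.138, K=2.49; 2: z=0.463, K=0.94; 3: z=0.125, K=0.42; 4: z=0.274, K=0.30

all liquid

ΣzᵢKᵢ = 0.914; Σzᵢ/Kᵢ = 1.759.
Since ΣzᵢKᵢ < 1 the mixture is below its bubble point — single liquid phase.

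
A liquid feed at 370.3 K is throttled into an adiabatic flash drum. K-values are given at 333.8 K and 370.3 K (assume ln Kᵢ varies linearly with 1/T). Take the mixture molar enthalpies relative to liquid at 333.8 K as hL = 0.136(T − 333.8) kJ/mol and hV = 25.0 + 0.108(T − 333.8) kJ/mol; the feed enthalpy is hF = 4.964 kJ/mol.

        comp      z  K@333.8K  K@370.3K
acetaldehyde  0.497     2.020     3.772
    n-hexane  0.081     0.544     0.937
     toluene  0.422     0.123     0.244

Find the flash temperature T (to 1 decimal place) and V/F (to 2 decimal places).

T = 337.1 K, V/F = 0.18

Adiabatic flash: solve Rachford–Rice at each trial T, then check hF = ψ·hV(T) + (1−ψ)·hL(T).
  T = 333.8 K: K = (2.020, 0.544, 0.123), RR gives ψ = 0.119, H_out = 2.969 kJ/mol
  T = 370.3 K: K = (3.772, 0.937, 0.244), RR gives ψ = 0.546, H_out = 18.047 kJ/mol
  T = 352.1 K: K = (2.808, 0.725, 0.177), RR gives ψ = 0.382, H_out = 11.833 kJ/mol
  T = 343.0 K: K = (2.394, 0.631, 0.148), RR gives ψ = 0.273, H_out = 8.012 kJ/mol
  T = 338.4 K: K = (2.202, 0.586, 0.135), RR gives ψ = 0.204, H_out = 5.697 kJ/mol
  T = 336.1 K: K = (2.110, 0.565, 0.129), RR gives ψ = 0.164, H_out = 4.396 kJ/mol
Linear interpolation between T = 336.1 (H_out = 4.396) and T = 338.4 (H_out = 5.697) on hF = 4.964 gives T ≈ 337.1 K, at which ψ = 0.18.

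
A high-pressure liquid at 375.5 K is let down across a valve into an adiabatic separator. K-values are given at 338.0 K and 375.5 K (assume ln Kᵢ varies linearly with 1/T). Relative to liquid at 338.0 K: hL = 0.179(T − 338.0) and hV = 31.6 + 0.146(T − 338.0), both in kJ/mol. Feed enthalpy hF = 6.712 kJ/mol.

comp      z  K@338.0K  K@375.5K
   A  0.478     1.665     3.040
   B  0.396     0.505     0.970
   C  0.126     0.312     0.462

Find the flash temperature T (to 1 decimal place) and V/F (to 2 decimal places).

Adiabatic flash: solve Rachford–Rice at each trial T, then check hF = ψ·hV(T) + (1−ψ)·hL(T).
  T = 338.0 K: K = (1.665, 0.505, 0.312), RR gives ψ = 0.096, H_out = 3.049 kJ/mol
  T = 375.5 K: K = (3.040, 0.970, 0.462), RR gives ψ = 1.000, H_out = 37.075 kJ/mol
  T = 356.8 K: K = (2.288, 0.713, 0.384), RR gives ψ = 0.805, H_out = 28.310 kJ/mol
  T = 347.4 K: K = (1.960, 0.603, 0.347), RR gives ψ = 0.480, H_out = 16.693 kJ/mol
  T = 342.7 K: K = (1.809, 0.552, 0.329), RR gives ψ = 0.301, H_out = 10.311 kJ/mol
  T = 340.4 K: K = (1.737, 0.529, 0.321), RR gives ψ = 0.205, H_out = 6.907 kJ/mol
Linear interpolation between T = 338.0 (H_out = 3.049) and T = 340.4 (H_out = 6.907) on hF = 6.712 gives T ≈ 340.3 K, at which ψ = 0.20.

T = 340.3 K, V/F = 0.20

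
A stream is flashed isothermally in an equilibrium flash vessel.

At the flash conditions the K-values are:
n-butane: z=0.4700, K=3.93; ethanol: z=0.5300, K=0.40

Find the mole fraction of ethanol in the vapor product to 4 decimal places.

Material balance + equilibrium reduce to Σ zᵢ(Kᵢ−1)/(1+V/F(Kᵢ−1)) = 0.
g(0) = ΣzᵢKᵢ − 1 = 1.0591 and g(1) = 1 − Σzᵢ/Kᵢ = -0.4446, so a root lies in (0, 1).
Newton–Raphson from V/F = 0.47:
  V/F = 0.4700: g = 0.13642, g' = -1.0842 → V/F = 0.5958
  V/F = 0.5958: g = 0.00659, g' = -0.9974 → V/F = 0.6024
Converged at V/F = 0.6024.
Compositions from xᵢ = zᵢ/(1+V/F(Kᵢ−1)), yᵢ = Kᵢxᵢ:
  n-butane: x = 0.1700, y = 0.6680
  ethanol: x = 0.8300, y = 0.3320

y_ethanol = 0.3320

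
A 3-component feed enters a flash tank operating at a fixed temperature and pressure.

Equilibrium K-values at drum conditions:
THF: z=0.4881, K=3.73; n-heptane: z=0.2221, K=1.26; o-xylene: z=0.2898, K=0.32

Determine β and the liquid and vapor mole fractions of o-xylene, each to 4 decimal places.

Material balance + equilibrium reduce to Σ zᵢ(Kᵢ−1)/(1+β(Kᵢ−1)) = 0.
g(0) = ΣzᵢKᵢ − 1 = 1.1932 and g(1) = 1 − Σzᵢ/Kᵢ = -0.2128, so a root lies in (0, 1).
Iterate (Newton) starting at β = 0.65:
  β = 0.6500: g = 0.17651, g' = -0.9139 → β = 0.8431
  β = 0.8431: g = -0.01092, g' = -1.0799 → β = 0.8330
  β = 0.8330: g = -0.00009, g' = -1.0624 → β = 0.8329
Converged at β = 0.8329.
Compositions from xᵢ = zᵢ/(1+β(Kᵢ−1)), yᵢ = Kᵢxᵢ:
  THF: x = 0.1491, y = 0.5561
  n-heptane: x = 0.1826, y = 0.2300
  o-xylene: x = 0.6683, y = 0.2139

β = 0.8329, x_o-xylene = 0.6683, y_o-xylene = 0.2139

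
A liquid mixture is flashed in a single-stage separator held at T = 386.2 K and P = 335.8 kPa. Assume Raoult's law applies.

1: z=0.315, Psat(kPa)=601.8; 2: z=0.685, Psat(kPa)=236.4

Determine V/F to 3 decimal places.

Raoult's law: Kᵢ = Pᵢˢᵃᵗ/P = Pᵢˢᵃᵗ/335.8.
  K_1 = 601.8/335.8 = 1.79214, K_2 = 236.4/335.8 = 0.70399
Rachford–Rice: g(V/F) = Σ zᵢ(Kᵢ−1)/(1+V/F(Kᵢ−1)) = 0.
Feasibility: ΣzᵢKᵢ = 1.047, Σzᵢ/Kᵢ = 1.149 — both > 1, two phases present.
Binary case is linear: z₁(K₁−1)(1+V/F(K₂−1)) + z₂(K₂−1)(1+V/F(K₁−1)) = 0
⇒ V/F = [z₁(K₁−1)+z₂(K₂−1)] / [−(K₁−1)(K₂−1)] = 0.0468/0.2345 = 0.199

V/F = 0.199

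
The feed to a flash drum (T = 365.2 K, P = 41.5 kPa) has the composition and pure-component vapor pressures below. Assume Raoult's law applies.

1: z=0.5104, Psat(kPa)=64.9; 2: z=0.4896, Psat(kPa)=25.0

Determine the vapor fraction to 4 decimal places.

Raoult's law: Kᵢ = Pᵢˢᵃᵗ/P = Pᵢˢᵃᵗ/41.5.
  K_1 = 64.9/41.5 = 1.563855, K_2 = 25.0/41.5 = 0.602410
Binary case is linear: z₁(K₁−1)(1+ψ(K₂−1)) + z₂(K₂−1)(1+ψ(K₁−1)) = 0
⇒ ψ = [z₁(K₁−1)+z₂(K₂−1)] / [−(K₁−1)(K₂−1)] = 0.09313/0.22418 = 0.4154

ψ = 0.4154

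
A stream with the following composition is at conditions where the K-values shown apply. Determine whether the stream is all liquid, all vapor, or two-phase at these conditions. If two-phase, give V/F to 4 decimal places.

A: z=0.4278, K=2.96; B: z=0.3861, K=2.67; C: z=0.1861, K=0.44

all vapor

ΣzᵢKᵢ = 2.3791; Σzᵢ/Kᵢ = 0.7121.
Since Σzᵢ/Kᵢ < 1 the mixture is above its dew point — single vapor phase.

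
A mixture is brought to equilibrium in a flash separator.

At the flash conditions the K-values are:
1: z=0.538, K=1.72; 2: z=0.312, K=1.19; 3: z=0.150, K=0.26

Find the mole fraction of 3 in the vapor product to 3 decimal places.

Material balance + equilibrium reduce to Σ zᵢ(Kᵢ−1)/(1+β(Kᵢ−1)) = 0.
g(0) = ΣzᵢKᵢ − 1 = 0.336 and g(1) = 1 − Σzᵢ/Kᵢ = -0.152, so a root lies in (0, 1).
Newton–Raphson from β = 0.5:
  β = 0.500: g = 0.1628, g' = -0.367 → β = 0.943
  β = 0.943: g = -0.0867, g' = -1.008 → β = 0.857
  β = 0.857: g = -0.0132, g' = -0.730 → β = 0.839
Converged at β = 0.839.
Compositions from xᵢ = zᵢ/(1+β(Kᵢ−1)), yᵢ = Kᵢxᵢ:
  1: x = 0.335, y = 0.577
  2: x = 0.269, y = 0.320
  3: x = 0.395, y = 0.103

y_3 = 0.103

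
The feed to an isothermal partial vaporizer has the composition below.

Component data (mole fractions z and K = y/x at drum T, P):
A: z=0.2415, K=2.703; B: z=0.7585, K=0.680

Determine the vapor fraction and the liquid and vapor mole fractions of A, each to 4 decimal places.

ψ = 0.3093, x_A = 0.1582, y_A = 0.4276

Binary case is linear: z₁(K₁−1)(1+ψ(K₂−1)) + z₂(K₂−1)(1+ψ(K₁−1)) = 0
⇒ ψ = [z₁(K₁−1)+z₂(K₂−1)] / [−(K₁−1)(K₂−1)] = 0.16855/0.54496 = 0.3093
Compositions from xᵢ = zᵢ/(1+ψ(Kᵢ−1)), yᵢ = Kᵢxᵢ:
  A: x = 0.1582, y = 0.4276
  B: x = 0.8418, y = 0.5724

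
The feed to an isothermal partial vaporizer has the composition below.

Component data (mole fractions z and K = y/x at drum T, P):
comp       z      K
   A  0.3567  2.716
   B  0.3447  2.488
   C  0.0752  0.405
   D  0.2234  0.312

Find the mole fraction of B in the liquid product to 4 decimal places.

Rachford–Rice: g(ψ) = Σ zᵢ(Kᵢ−1)/(1+ψ(Kᵢ−1)) = 0.
Check two-phase: ΣzᵢKᵢ = 1.9266 > 1 and Σzᵢ/Kᵢ = 1.1716 > 1, so g(0) = 0.9266 > 0 and g(1) = -0.1716 < 0.
Newton iteration, ψ⁰ = 0.5:
  ψ = 0.5000: g = 0.32555, g' = -0.8549 → ψ = 0.8808
  ψ = 0.8808: g = -0.01843, g' = -1.1082 → ψ = 0.8642
  ψ = 0.8642: g = -0.00030, g' = -1.0725 → ψ = 0.8639
Converged at ψ = 0.8639.
Compositions from xᵢ = zᵢ/(1+ψ(Kᵢ−1)), yᵢ = Kᵢxᵢ:
  A: x = 0.1437, y = 0.3903
  B: x = 0.1508, y = 0.3752
  C: x = 0.1547, y = 0.0627
  D: x = 0.5508, y = 0.1718

x_B = 0.1508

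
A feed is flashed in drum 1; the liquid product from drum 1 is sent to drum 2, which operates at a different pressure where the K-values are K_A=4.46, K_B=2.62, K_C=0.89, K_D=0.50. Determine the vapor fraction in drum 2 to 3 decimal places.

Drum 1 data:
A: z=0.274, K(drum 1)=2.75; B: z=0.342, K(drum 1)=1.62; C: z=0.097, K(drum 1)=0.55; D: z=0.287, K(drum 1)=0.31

Drum 1:
Let ψ₁ = V/F and solve Σ zᵢ(Kᵢ−1)/(1+ψ₁(Kᵢ−1)) = 0.
g(0) = ΣzᵢKᵢ − 1 = 0.450 and g(1) = 1 − Σzᵢ/Kᵢ = -0.413, so a root lies in (0, 1).
Iterate (Newton) starting at ψ₁ = 0.64:
  ψ₁ = 0.640: g = -0.0380, g' = -0.731 → ψ₁ = 0.588
  ψ₁ = 0.588: g = -0.0009, g' = -0.698 → ψ₁ = 0.587
Converged at ψ₁ = 0.587.
Drum-1 compositions:
  A: x = 0.135, y = 0.372
  B: x = 0.251, y = 0.406
  C: x = 0.132, y = 0.072
  D: x = 0.482, y = 0.149
Drum-2 feed = drum-1 liquid: z₂ = (0.1352, 0.2508, 0.1318, 0.4822).
Drum 2:
Material balance + equilibrium reduce to Σ zᵢ(Kᵢ−1)/(1+ψ₂(Kᵢ−1)) = 0.
Check two-phase: ΣzᵢKᵢ = 1.618 > 1 and Σzᵢ/Kᵢ = 1.239 > 1, so g(0) = 0.618 > 0 and g(1) = -0.239 < 0.
Iterate (Newton) starting at ψ₂ = 0.67:
  ψ₂ = 0.670: g = -0.0425, g' = -0.573 → ψ₂ = 0.596
  ψ₂ = 0.596: g = 0.0005, g' = -0.589 → ψ₂ = 0.597
Converged at ψ₂ = 0.597.
  A: x = 0.044, y = 0.197
  B: x = 0.128, y = 0.334
  C: x = 0.141, y = 0.126
  D: x = 0.687, y = 0.344

V/F (drum 2) = 0.597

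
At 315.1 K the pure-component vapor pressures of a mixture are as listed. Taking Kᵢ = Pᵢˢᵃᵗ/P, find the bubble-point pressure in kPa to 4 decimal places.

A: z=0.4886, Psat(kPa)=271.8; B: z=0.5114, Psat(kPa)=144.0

At the bubble point ψ → 0, so ΣzᵢKᵢ = 1 with Kᵢ = Pᵢˢᵃᵗ/P ⇒ P = ΣzᵢPᵢˢᵃᵗ.
P = 0.4886·271.8 + 0.5114·144.0 = 206.4431 kPa

Pbub = 206.4431 kPa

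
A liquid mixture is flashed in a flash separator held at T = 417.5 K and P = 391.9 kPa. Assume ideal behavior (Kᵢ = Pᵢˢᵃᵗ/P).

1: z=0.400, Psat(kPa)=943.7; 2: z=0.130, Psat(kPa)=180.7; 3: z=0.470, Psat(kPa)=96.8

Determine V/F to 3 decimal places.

Raoult's law: Kᵢ = Pᵢˢᵃᵗ/P = Pᵢˢᵃᵗ/391.9.
  K_1 = 943.7/391.9 = 2.40801, K_2 = 180.7/391.9 = 0.46109, K_3 = 96.8/391.9 = 0.24700
Rachford–Rice: g(V/F) = Σ zᵢ(Kᵢ−1)/(1+V/F(Kᵢ−1)) = 0.
Check two-phase: ΣzᵢKᵢ = 1.139 > 1 and Σzᵢ/Kᵢ = 2.351 > 1, so g(0) = 0.139 > 0 and g(1) = -1.351 < 0.
Newton iteration, V/F⁰ = 0.67:
  V/F = 0.670: g = -0.5341, g' = -1.388 → V/F = 0.285
  V/F = 0.285: g = -0.1316, g' = -0.889 → V/F = 0.137
  V/F = 0.137: g = 0.0018, g' = -0.933 → V/F = 0.139
Converged at V/F = 0.139.

V/F = 0.139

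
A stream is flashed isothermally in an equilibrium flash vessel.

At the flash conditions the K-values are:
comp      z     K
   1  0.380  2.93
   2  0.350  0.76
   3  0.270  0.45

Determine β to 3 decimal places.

Iterate (Newton) starting at β = 0.42:
  β = 0.420: g = 0.1185, g' = -0.595 → β = 0.619
  β = 0.619: g = 0.0102, g' = -0.509 → β = 0.639
Converged at β = 0.639.

β = 0.639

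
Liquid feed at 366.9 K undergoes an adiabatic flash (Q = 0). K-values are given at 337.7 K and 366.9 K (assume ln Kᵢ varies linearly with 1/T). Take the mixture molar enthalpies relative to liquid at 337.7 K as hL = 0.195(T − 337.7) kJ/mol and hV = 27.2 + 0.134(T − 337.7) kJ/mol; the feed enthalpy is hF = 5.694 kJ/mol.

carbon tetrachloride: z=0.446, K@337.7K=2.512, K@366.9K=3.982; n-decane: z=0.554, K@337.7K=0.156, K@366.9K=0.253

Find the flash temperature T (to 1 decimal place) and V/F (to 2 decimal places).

T = 340.3 K, V/F = 0.19

Adiabatic flash: solve Rachford–Rice at each trial T, then check hF = ψ·hV(T) + (1−ψ)·hL(T).
  T = 337.7 K: K = (2.512, 0.156), RR gives ψ = 0.162, H_out = 4.407 kJ/mol
  T = 366.9 K: K = (3.982, 0.253), RR gives ψ = 0.411, H_out = 16.148 kJ/mol
  T = 352.3 K: K = (3.193, 0.201), RR gives ψ = 0.305, H_out = 10.881 kJ/mol
  T = 345.0 K: K = (2.839, 0.177), RR gives ψ = 0.241, H_out = 7.871 kJ/mol
  T = 341.4 K: K = (2.675, 0.167), RR gives ψ = 0.204, H_out = 6.234 kJ/mol
  T = 339.5 K: K = (2.590, 0.161), RR gives ψ = 0.183, H_out = 5.316 kJ/mol
Linear interpolation between T = 339.5 (H_out = 5.316) and T = 341.4 (H_out = 6.234) on hF = 5.694 gives T ≈ 340.3 K, at which ψ = 0.19.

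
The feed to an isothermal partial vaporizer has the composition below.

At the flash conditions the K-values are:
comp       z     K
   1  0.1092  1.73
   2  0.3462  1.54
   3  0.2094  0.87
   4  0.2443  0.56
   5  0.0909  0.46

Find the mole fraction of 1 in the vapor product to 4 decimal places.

Let ψ = V/F and solve Σ zᵢ(Kᵢ−1)/(1+ψ(Kᵢ−1)) = 0.
Feasibility: ΣzᵢKᵢ = 1.0829, Σzᵢ/Kᵢ = 1.1625 — both > 1, two phases present.
Iterate (Newton) starting at ψ = 0.5:
  ψ = 0.5000: g = -0.02856, g' = -0.2253 → ψ = 0.3733
  ψ = 0.3733: g = -0.00047, g' = -0.2191 → ψ = 0.3711
Converged at ψ = 0.3711.
Compositions from xᵢ = zᵢ/(1+ψ(Kᵢ−1)), yᵢ = Kᵢxᵢ:
  1: x = 0.0859, y = 0.1486
  2: x = 0.2884, y = 0.4441
  3: x = 0.2200, y = 0.1914
  4: x = 0.2920, y = 0.1635
  5: x = 0.1137, y = 0.0523

y_1 = 0.1486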